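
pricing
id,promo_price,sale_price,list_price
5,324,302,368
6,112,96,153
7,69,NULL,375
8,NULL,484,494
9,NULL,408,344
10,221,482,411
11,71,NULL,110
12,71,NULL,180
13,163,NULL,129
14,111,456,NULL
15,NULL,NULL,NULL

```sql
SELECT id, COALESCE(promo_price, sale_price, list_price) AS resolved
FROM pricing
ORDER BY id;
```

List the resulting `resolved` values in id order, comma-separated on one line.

324, 112, 69, 484, 408, 221, 71, 71, 163, 111, NULL

id=5: promo_price=324 → 324
id=6: promo_price=112 → 112
id=7: promo_price=69 → 69
id=8: promo_price=NULL, sale_price=484 → 484
id=9: promo_price=NULL, sale_price=408 → 408
id=10: promo_price=221 → 221
id=11: promo_price=71 → 71
id=12: promo_price=71 → 71
id=13: promo_price=163 → 163
id=14: promo_price=111 → 111
id=15: promo_price=NULL, sale_price=NULL, list_price=NULL (all NULL) → NULL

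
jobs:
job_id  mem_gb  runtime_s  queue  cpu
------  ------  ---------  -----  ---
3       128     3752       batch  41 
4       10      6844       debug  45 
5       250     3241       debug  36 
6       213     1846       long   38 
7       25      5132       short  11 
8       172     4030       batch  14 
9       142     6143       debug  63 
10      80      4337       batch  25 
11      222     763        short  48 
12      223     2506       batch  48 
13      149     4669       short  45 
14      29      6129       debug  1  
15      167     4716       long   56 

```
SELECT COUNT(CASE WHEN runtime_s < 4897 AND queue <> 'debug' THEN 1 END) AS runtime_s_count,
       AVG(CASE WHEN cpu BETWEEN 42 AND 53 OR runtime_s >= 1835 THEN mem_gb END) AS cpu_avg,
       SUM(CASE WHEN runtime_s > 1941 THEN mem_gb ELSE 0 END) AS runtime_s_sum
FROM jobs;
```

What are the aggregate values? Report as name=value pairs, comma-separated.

[runtime_s_count: runtime_s < 4897 AND queue <> 'debug']
job_id=3: ✓ → 1
job_id=4: ✗
job_id=5: ✗
job_id=6: ✓ → 1
job_id=7: ✗
job_id=8: ✓ → 1
job_id=9: ✗
job_id=10: ✓ → 1
job_id=11: ✓ → 1
job_id=12: ✓ → 1
job_id=13: ✓ → 1
job_id=14: ✗
job_id=15: ✓ → 1
runtime_s_count = COUNT(1, 1, 1, 1, 1, 1, 1, 1) = 8
—
[cpu_avg: cpu BETWEEN 42 AND 53 OR runtime_s >= 1835]
job_id=3: ✓ → 128
job_id=4: ✓ → 10
job_id=5: ✓ → 250
job_id=6: ✓ → 213
job_id=7: ✓ → 25
job_id=8: ✓ → 172
job_id=9: ✓ → 142
job_id=10: ✓ → 80
job_id=11: ✓ → 222
job_id=12: ✓ → 223
job_id=13: ✓ → 149
job_id=14: ✓ → 29
job_id=15: ✓ → 167
cpu_avg = (128 + 10 + 250 + 213 + 25 + 172 + 142 + 80 + 222 + 223 + 149 + 29 + 167) / 13 = 139.2307692308
—
[runtime_s_sum: runtime_s > 1941]
job_id=3: ✓ → 128
job_id=4: ✓ → 10
job_id=5: ✓ → 250
job_id=6: ✗
job_id=7: ✓ → 25
job_id=8: ✓ → 172
job_id=9: ✓ → 142
job_id=10: ✓ → 80
job_id=11: ✗
job_id=12: ✓ → 223
job_id=13: ✓ → 149
job_id=14: ✓ → 29
job_id=15: ✓ → 167
runtime_s_sum = 128 + 10 + 250 + 25 + 172 + 142 + 80 + 223 + 149 + 29 + 167 = 1375

runtime_s_count=8, cpu_avg=139.2307692308, runtime_s_sum=1375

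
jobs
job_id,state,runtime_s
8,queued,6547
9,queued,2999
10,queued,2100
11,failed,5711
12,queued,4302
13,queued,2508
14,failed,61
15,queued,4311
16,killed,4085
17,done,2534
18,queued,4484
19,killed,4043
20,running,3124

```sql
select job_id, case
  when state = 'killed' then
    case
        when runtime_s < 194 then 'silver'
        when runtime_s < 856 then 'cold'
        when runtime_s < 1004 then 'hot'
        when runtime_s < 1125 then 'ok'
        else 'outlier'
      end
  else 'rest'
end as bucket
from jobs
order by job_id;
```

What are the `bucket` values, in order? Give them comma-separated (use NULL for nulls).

rest, rest, rest, rest, rest, rest, rest, rest, outlier, rest, rest, outlier, rest

job_id=8: state='queued' → outer ELSE → rest
job_id=9: state='queued' → outer ELSE → rest
job_id=10: state='queued' → outer ELSE → rest
job_id=11: state='failed' → outer ELSE → rest
job_id=12: state='queued' → outer ELSE → rest
job_id=13: state='queued' → outer ELSE → rest
job_id=14: state='failed' → outer ELSE → rest
job_id=15: state='queued' → outer ELSE → rest
job_id=16: state='killed' → inner[ELSE] → outlier
job_id=17: state='done' → outer ELSE → rest
job_id=18: state='queued' → outer ELSE → rest
job_id=19: state='killed' → inner[ELSE] → outlier
job_id=20: state='running' → outer ELSE → rest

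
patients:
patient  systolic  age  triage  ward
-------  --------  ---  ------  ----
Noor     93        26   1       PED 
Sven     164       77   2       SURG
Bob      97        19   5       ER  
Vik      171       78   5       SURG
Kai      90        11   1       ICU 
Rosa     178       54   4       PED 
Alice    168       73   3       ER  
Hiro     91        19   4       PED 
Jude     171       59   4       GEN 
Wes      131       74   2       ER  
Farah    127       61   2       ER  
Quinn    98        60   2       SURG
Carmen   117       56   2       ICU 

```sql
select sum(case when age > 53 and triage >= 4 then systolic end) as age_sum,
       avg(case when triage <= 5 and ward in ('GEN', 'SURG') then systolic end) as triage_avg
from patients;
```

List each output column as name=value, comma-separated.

[age_sum: age > 53 and triage >= 4]
patient=Noor: ✗
patient=Sven: ✗
patient=Bob: ✗
patient=Vik: ✓ → 171
patient=Kai: ✗
patient=Rosa: ✓ → 178
patient=Alice: ✗
patient=Hiro: ✗
patient=Jude: ✓ → 171
patient=Wes: ✗
patient=Farah: ✗
patient=Quinn: ✗
patient=Carmen: ✗
age_sum = 171 + 178 + 171 = 520
—
[triage_avg: triage <= 5 and ward in ('GEN', 'SURG')]
patient=Noor: ✗
patient=Sven: ✓ → 164
patient=Bob: ✗
patient=Vik: ✓ → 171
patient=Kai: ✗
patient=Rosa: ✗
patient=Alice: ✗
patient=Hiro: ✗
patient=Jude: ✓ → 171
patient=Wes: ✗
patient=Farah: ✗
patient=Quinn: ✓ → 98
patient=Carmen: ✗
triage_avg = (164 + 171 + 171 + 98) / 4 = 151

age_sum=520, triage_avg=151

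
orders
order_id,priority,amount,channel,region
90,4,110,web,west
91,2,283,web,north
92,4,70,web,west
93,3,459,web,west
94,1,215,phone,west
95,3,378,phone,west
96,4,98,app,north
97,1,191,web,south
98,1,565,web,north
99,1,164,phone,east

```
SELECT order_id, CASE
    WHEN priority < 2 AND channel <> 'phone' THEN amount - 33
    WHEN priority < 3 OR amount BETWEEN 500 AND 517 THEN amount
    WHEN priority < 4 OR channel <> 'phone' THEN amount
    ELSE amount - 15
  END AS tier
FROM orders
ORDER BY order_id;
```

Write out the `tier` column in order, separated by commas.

order_id=90: priority < 4 OR channel <> 'phone' → 110
order_id=91: priority < 3 OR amount BETWEEN 500 AND 517 → 283
order_id=92: priority < 4 OR channel <> 'phone' → 70
order_id=93: priority < 4 OR channel <> 'phone' → 459
order_id=94: priority < 3 OR amount BETWEEN 500 AND 517 → 215
order_id=95: priority < 4 OR channel <> 'phone' → 378
order_id=96: priority < 4 OR channel <> 'phone' → 98
order_id=97: priority < 2 AND channel <> 'phone' → 158
order_id=98: priority < 2 AND channel <> 'phone' → 532
order_id=99: priority < 3 OR amount BETWEEN 500 AND 517 → 164

110, 283, 70, 459, 215, 378, 98, 158, 532, 164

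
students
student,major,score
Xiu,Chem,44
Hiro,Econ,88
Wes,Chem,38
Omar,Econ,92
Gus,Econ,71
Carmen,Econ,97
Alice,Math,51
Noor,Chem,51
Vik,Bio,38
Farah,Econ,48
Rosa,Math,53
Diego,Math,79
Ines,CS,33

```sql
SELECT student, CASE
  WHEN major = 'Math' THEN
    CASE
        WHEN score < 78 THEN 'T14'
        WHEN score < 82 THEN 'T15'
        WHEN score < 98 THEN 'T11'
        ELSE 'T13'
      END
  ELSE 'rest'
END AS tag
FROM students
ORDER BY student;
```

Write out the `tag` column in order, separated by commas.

T14, rest, T15, rest, rest, rest, rest, rest, rest, T14, rest, rest, rest

student=Alice: major='Math' → inner[score < 78] → T14
student=Carmen: major='Econ' → outer ELSE → rest
student=Diego: major='Math' → inner[score < 82] → T15
student=Farah: major='Econ' → outer ELSE → rest
student=Gus: major='Econ' → outer ELSE → rest
student=Hiro: major='Econ' → outer ELSE → rest
student=Ines: major='CS' → outer ELSE → rest
student=Noor: major='Chem' → outer ELSE → rest
student=Omar: major='Econ' → outer ELSE → rest
student=Rosa: major='Math' → inner[score < 78] → T14
student=Vik: major='Bio' → outer ELSE → rest
student=Wes: major='Chem' → outer ELSE → rest
student=Xiu: major='Chem' → outer ELSE → rest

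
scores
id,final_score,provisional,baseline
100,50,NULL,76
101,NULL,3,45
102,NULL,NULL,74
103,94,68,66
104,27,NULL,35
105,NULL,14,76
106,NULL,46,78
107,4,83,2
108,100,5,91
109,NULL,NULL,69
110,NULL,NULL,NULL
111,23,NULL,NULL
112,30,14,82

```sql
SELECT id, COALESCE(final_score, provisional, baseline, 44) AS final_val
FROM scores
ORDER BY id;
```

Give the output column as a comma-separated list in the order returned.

50, 3, 74, 94, 27, 14, 46, 4, 100, 69, 44, 23, 30

id=100: final_score=50 → 50
id=101: final_score=NULL, provisional=3 → 3
id=102: final_score=NULL, provisional=NULL, baseline=74 → 74
id=103: final_score=94 → 94
id=104: final_score=27 → 27
id=105: final_score=NULL, provisional=14 → 14
id=106: final_score=NULL, provisional=46 → 46
id=107: final_score=4 → 4
id=108: final_score=100 → 100
id=109: final_score=NULL, provisional=NULL, baseline=69 → 69
id=110: final_score=NULL, provisional=NULL, baseline=NULL, → literal 44 → 44
id=111: final_score=23 → 23
id=112: final_score=30 → 30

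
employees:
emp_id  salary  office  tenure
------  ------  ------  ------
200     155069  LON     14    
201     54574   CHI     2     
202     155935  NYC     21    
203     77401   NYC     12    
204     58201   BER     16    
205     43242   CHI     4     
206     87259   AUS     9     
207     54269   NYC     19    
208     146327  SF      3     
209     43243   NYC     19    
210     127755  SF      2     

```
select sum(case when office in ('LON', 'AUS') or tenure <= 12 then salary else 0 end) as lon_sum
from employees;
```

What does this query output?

emp_id=200: ✓ → 155069
emp_id=201: ✓ → 54574
emp_id=202: ✗
emp_id=203: ✓ → 77401
emp_id=204: ✗
emp_id=205: ✓ → 43242
emp_id=206: ✓ → 87259
emp_id=207: ✗
emp_id=208: ✓ → 146327
emp_id=209: ✗
emp_id=210: ✓ → 127755
lon_sum = 155069 + 54574 + 77401 + 43242 + 87259 + 146327 + 127755 = 691627

691627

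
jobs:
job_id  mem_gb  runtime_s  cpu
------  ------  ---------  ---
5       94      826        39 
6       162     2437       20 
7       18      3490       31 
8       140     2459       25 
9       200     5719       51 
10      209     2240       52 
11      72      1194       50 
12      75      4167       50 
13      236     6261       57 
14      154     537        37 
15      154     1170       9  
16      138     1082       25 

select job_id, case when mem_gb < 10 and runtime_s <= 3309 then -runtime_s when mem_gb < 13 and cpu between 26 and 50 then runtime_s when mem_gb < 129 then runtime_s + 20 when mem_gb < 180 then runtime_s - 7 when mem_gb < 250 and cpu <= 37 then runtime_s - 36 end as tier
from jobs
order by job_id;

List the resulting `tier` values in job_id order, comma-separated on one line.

846, 2430, 3510, 2452, NULL, NULL, 1214, 4187, NULL, 530, 1163, 1075

job_id=5: mem_gb < 129 → 846
job_id=6: mem_gb < 180 → 2430
job_id=7: mem_gb < 129 → 3510
job_id=8: mem_gb < 180 → 2452
job_id=9: (no match → NULL) → NULL
job_id=10: (no match → NULL) → NULL
job_id=11: mem_gb < 129 → 1214
job_id=12: mem_gb < 129 → 4187
job_id=13: (no match → NULL) → NULL
job_id=14: mem_gb < 180 → 530
job_id=15: mem_gb < 180 → 1163
job_id=16: mem_gb < 180 → 1075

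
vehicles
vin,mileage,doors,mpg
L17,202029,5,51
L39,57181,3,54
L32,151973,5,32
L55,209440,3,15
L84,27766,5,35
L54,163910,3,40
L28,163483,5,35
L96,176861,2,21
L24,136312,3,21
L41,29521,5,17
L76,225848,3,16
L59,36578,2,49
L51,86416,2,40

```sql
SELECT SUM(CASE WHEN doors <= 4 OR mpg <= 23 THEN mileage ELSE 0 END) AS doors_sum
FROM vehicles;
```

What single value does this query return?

1122067

vin=L17: ✗
vin=L39: ✓ → 57181
vin=L32: ✗
vin=L55: ✓ → 209440
vin=L84: ✗
vin=L54: ✓ → 163910
vin=L28: ✗
vin=L96: ✓ → 176861
vin=L24: ✓ → 136312
vin=L41: ✓ → 29521
vin=L76: ✓ → 225848
vin=L59: ✓ → 36578
vin=L51: ✓ → 86416
doors_sum = 57181 + 209440 + 163910 + 176861 + 136312 + 29521 + 225848 + 36578 + 86416 = 1122067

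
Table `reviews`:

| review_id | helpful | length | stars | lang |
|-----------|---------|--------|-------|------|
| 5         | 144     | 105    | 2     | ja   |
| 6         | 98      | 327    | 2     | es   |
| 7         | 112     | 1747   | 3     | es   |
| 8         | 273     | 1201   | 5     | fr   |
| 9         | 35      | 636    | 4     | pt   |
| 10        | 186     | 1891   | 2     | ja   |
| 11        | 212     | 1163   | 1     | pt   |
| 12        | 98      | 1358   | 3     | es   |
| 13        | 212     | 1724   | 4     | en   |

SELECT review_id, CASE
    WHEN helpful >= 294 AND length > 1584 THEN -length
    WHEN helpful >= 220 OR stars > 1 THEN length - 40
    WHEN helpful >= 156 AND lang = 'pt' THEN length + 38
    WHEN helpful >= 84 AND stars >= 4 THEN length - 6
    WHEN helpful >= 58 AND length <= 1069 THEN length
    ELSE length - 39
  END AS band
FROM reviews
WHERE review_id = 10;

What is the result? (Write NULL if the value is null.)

review_id = 10: helpful=186, length=1891, stars=2, lang=ja.
helpful >= 294 AND length > 1584 → false
helpful >= 220 OR stars > 1 → true → 1851

1851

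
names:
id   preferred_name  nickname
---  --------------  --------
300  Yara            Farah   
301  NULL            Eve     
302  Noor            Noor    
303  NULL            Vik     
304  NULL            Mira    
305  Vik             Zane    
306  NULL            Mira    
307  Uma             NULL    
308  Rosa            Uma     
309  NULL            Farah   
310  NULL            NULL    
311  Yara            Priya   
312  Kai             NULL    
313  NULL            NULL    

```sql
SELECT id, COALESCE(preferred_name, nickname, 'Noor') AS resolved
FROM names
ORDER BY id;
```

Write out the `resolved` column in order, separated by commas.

id=300: preferred_name=Yara → Yara
id=301: preferred_name=NULL, nickname=Eve → Eve
id=302: preferred_name=Noor → Noor
id=303: preferred_name=NULL, nickname=Vik → Vik
id=304: preferred_name=NULL, nickname=Mira → Mira
id=305: preferred_name=Vik → Vik
id=306: preferred_name=NULL, nickname=Mira → Mira
id=307: preferred_name=Uma → Uma
id=308: preferred_name=Rosa → Rosa
id=309: preferred_name=NULL, nickname=Farah → Farah
id=310: preferred_name=NULL, nickname=NULL, → literal Noor → Noor
id=311: preferred_name=Yara → Yara
id=312: preferred_name=Kai → Kai
id=313: preferred_name=NULL, nickname=NULL, → literal Noor → Noor

Yara, Eve, Noor, Vik, Mira, Vik, Mira, Uma, Rosa, Farah, Noor, Yara, Kai, Noor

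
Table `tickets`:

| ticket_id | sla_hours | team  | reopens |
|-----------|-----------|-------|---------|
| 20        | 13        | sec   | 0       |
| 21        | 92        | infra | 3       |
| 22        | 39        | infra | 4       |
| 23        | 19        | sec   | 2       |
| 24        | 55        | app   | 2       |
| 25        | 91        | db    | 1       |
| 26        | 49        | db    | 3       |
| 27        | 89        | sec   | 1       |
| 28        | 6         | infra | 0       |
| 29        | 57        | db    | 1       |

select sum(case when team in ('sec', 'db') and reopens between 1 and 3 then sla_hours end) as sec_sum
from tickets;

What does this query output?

305

ticket_id=20: ✗
ticket_id=21: ✗
ticket_id=22: ✗
ticket_id=23: ✓ → 19
ticket_id=24: ✗
ticket_id=25: ✓ → 91
ticket_id=26: ✓ → 49
ticket_id=27: ✓ → 89
ticket_id=28: ✗
ticket_id=29: ✓ → 57
sec_sum = 19 + 91 + 49 + 89 + 57 = 305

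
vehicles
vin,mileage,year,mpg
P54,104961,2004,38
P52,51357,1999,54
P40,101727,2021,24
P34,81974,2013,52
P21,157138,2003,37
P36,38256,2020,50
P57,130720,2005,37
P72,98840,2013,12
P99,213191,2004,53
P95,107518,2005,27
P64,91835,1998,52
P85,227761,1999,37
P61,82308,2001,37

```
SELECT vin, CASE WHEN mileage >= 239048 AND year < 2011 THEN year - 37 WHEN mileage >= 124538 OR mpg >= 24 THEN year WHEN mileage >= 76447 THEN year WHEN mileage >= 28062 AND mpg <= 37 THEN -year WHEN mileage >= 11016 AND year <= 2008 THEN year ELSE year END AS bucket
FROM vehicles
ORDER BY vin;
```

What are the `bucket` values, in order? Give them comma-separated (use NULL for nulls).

vin=P21: mileage >= 124538 OR mpg >= 24 → 2003
vin=P34: mileage >= 124538 OR mpg >= 24 → 2013
vin=P36: mileage >= 124538 OR mpg >= 24 → 2020
vin=P40: mileage >= 124538 OR mpg >= 24 → 2021
vin=P52: mileage >= 124538 OR mpg >= 24 → 1999
vin=P54: mileage >= 124538 OR mpg >= 24 → 2004
vin=P57: mileage >= 124538 OR mpg >= 24 → 2005
vin=P61: mileage >= 124538 OR mpg >= 24 → 2001
vin=P64: mileage >= 124538 OR mpg >= 24 → 1998
vin=P72: mileage >= 76447 → 2013
vin=P85: mileage >= 124538 OR mpg >= 24 → 1999
vin=P95: mileage >= 124538 OR mpg >= 24 → 2005
vin=P99: mileage >= 124538 OR mpg >= 24 → 2004

2003, 2013, 2020, 2021, 1999, 2004, 2005, 2001, 1998, 2013, 1999, 2005, 2004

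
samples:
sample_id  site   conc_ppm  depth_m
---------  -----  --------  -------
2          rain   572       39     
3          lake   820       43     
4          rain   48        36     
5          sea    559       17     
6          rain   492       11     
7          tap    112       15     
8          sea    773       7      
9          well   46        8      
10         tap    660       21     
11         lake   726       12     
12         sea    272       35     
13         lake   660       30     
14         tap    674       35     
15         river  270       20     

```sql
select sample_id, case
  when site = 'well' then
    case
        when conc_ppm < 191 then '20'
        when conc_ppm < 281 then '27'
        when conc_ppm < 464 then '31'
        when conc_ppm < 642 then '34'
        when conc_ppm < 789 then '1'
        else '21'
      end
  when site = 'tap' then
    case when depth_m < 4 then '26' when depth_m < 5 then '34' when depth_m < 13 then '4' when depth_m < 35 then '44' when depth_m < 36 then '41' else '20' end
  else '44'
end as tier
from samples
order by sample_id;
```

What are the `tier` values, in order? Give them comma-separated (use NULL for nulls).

44, 44, 44, 44, 44, 44, 44, 20, 44, 44, 44, 44, 41, 44

sample_id=2: site='rain' → outer ELSE → 44
sample_id=3: site='lake' → outer ELSE → 44
sample_id=4: site='rain' → outer ELSE → 44
sample_id=5: site='sea' → outer ELSE → 44
sample_id=6: site='rain' → outer ELSE → 44
sample_id=7: site='tap' → inner[depth_m < 35] → 44
sample_id=8: site='sea' → outer ELSE → 44
sample_id=9: site='well' → inner[conc_ppm < 191] → 20
sample_id=10: site='tap' → inner[depth_m < 35] → 44
sample_id=11: site='lake' → outer ELSE → 44
sample_id=12: site='sea' → outer ELSE → 44
sample_id=13: site='lake' → outer ELSE → 44
sample_id=14: site='tap' → inner[depth_m < 36] → 41
sample_id=15: site='river' → outer ELSE → 44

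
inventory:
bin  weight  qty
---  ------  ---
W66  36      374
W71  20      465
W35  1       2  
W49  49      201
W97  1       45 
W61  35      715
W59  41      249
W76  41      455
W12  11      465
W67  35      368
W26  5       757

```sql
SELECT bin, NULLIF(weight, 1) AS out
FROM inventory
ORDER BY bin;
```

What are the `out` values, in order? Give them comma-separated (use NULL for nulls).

bin=W12: weight=11 vs 1: differ → 11
bin=W26: weight=5 vs 1: differ → 5
bin=W35: weight=1 vs 1: equal → NULL
bin=W49: weight=49 vs 1: differ → 49
bin=W59: weight=41 vs 1: differ → 41
bin=W61: weight=35 vs 1: differ → 35
bin=W66: weight=36 vs 1: differ → 36
bin=W67: weight=35 vs 1: differ → 35
bin=W71: weight=20 vs 1: differ → 20
bin=W76: weight=41 vs 1: differ → 41
bin=W97: weight=1 vs 1: equal → NULL

11, 5, NULL, 49, 41, 35, 36, 35, 20, 41, NULL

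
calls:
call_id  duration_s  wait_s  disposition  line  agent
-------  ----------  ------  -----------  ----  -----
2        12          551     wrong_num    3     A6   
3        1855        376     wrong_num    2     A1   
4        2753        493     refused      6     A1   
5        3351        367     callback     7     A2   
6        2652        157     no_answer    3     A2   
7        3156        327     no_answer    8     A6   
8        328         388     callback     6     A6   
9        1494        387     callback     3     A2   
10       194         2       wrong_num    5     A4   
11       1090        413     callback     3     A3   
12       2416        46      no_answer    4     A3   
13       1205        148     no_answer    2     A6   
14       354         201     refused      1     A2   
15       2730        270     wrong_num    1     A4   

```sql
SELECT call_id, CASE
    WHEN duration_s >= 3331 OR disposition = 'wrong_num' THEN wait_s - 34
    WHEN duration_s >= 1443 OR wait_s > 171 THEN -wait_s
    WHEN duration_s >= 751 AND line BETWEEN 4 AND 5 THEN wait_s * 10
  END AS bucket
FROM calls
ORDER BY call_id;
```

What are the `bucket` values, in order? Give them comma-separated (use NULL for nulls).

call_id=2: duration_s >= 3331 OR disposition = 'wrong_num' → 517
call_id=3: duration_s >= 3331 OR disposition = 'wrong_num' → 342
call_id=4: duration_s >= 1443 OR wait_s > 171 → -493
call_id=5: duration_s >= 3331 OR disposition = 'wrong_num' → 333
call_id=6: duration_s >= 1443 OR wait_s > 171 → -157
call_id=7: duration_s >= 1443 OR wait_s > 171 → -327
call_id=8: duration_s >= 1443 OR wait_s > 171 → -388
call_id=9: duration_s >= 1443 OR wait_s > 171 → -387
call_id=10: duration_s >= 3331 OR disposition = 'wrong_num' → -32
call_id=11: duration_s >= 1443 OR wait_s > 171 → -413
call_id=12: duration_s >= 1443 OR wait_s > 171 → -46
call_id=13: (no match → NULL) → NULL
call_id=14: duration_s >= 1443 OR wait_s > 171 → -201
call_id=15: duration_s >= 3331 OR disposition = 'wrong_num' → 236

517, 342, -493, 333, -157, -327, -388, -387, -32, -413, -46, NULL, -201, 236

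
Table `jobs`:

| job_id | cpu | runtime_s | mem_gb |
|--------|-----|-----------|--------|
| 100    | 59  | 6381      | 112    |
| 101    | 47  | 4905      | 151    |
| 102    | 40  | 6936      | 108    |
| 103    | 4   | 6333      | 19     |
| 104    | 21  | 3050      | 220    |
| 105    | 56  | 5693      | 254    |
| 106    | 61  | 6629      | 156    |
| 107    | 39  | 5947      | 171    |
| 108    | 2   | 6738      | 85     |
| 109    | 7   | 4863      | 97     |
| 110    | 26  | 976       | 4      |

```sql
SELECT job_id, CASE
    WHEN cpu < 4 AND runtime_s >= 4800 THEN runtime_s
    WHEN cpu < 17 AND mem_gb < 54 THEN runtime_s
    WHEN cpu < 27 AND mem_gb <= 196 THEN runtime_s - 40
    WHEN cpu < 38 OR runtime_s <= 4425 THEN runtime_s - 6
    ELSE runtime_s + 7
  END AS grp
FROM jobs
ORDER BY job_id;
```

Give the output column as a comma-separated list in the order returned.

job_id=100: ELSE → 6388
job_id=101: ELSE → 4912
job_id=102: ELSE → 6943
job_id=103: cpu < 17 AND mem_gb < 54 → 6333
job_id=104: cpu < 38 OR runtime_s <= 4425 → 3044
job_id=105: ELSE → 5700
job_id=106: ELSE → 6636
job_id=107: ELSE → 5954
job_id=108: cpu < 4 AND runtime_s >= 4800 → 6738
job_id=109: cpu < 27 AND mem_gb <= 196 → 4823
job_id=110: cpu < 27 AND mem_gb <= 196 → 936

6388, 4912, 6943, 6333, 3044, 5700, 6636, 5954, 6738, 4823, 936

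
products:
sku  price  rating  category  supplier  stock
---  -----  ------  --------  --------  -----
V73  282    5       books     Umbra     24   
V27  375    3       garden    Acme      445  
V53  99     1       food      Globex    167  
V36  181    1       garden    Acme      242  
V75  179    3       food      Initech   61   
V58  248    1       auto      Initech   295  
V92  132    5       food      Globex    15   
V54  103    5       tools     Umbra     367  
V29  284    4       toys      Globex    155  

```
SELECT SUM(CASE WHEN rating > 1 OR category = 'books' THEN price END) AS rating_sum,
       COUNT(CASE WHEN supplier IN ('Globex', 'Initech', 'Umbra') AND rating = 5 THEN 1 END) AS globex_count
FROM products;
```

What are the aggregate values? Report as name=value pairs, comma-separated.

rating_sum=1355, globex_count=3

[rating_sum: rating > 1 OR category = 'books']
sku=V73: ✓ → 282
sku=V27: ✓ → 375
sku=V53: ✗
sku=V36: ✗
sku=V75: ✓ → 179
sku=V58: ✗
sku=V92: ✓ → 132
sku=V54: ✓ → 103
sku=V29: ✓ → 284
rating_sum = 282 + 375 + 179 + 132 + 103 + 284 = 1355
—
[globex_count: supplier IN ('Globex', 'Initech', 'Umbra') AND rating = 5]
sku=V73: ✓ → 1
sku=V27: ✗
sku=V53: ✗
sku=V36: ✗
sku=V75: ✗
sku=V58: ✗
sku=V92: ✓ → 1
sku=V54: ✓ → 1
sku=V29: ✗
globex_count = COUNT(1, 1, 1) = 3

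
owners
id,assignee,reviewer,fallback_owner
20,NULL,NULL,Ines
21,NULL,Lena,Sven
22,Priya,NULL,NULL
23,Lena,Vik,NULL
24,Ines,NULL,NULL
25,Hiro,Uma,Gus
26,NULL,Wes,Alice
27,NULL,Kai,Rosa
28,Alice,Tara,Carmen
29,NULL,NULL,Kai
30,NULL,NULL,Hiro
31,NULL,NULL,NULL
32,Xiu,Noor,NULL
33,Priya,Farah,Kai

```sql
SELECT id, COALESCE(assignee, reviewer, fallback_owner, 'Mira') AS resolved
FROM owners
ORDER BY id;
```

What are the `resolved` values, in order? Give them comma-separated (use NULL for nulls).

Ines, Lena, Priya, Lena, Ines, Hiro, Wes, Kai, Alice, Kai, Hiro, Mira, Xiu, Priya

id=20: assignee=NULL, reviewer=NULL, fallback_owner=Ines → Ines
id=21: assignee=NULL, reviewer=Lena → Lena
id=22: assignee=Priya → Priya
id=23: assignee=Lena → Lena
id=24: assignee=Ines → Ines
id=25: assignee=Hiro → Hiro
id=26: assignee=NULL, reviewer=Wes → Wes
id=27: assignee=NULL, reviewer=Kai → Kai
id=28: assignee=Alice → Alice
id=29: assignee=NULL, reviewer=NULL, fallback_owner=Kai → Kai
id=30: assignee=NULL, reviewer=NULL, fallback_owner=Hiro → Hiro
id=31: assignee=NULL, reviewer=NULL, fallback_owner=NULL, → literal Mira → Mira
id=32: assignee=Xiu → Xiu
id=33: assignee=Priya → Priya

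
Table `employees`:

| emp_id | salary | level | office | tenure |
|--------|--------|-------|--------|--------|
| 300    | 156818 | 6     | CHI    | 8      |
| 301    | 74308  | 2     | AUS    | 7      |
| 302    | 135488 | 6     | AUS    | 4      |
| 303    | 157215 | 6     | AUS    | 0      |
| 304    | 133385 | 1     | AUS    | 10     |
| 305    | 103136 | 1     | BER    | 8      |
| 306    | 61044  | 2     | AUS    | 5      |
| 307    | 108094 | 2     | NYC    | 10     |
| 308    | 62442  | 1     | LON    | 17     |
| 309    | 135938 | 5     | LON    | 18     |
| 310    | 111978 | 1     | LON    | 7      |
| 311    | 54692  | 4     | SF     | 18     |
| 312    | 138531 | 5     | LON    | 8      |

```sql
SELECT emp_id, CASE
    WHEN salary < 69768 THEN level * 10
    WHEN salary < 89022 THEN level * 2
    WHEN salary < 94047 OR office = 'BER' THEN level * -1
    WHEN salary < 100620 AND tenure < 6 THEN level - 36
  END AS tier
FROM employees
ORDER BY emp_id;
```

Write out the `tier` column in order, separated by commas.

emp_id=300: (no match → NULL) → NULL
emp_id=301: salary < 89022 → 4
emp_id=302: (no match → NULL) → NULL
emp_id=303: (no match → NULL) → NULL
emp_id=304: (no match → NULL) → NULL
emp_id=305: salary < 94047 OR office = 'BER' → -1
emp_id=306: salary < 69768 → 20
emp_id=307: (no match → NULL) → NULL
emp_id=308: salary < 69768 → 10
emp_id=309: (no match → NULL) → NULL
emp_id=310: (no match → NULL) → NULL
emp_id=311: salary < 69768 → 40
emp_id=312: (no match → NULL) → NULL

NULL, 4, NULL, NULL, NULL, -1, 20, NULL, 10, NULL, NULL, 40, NULL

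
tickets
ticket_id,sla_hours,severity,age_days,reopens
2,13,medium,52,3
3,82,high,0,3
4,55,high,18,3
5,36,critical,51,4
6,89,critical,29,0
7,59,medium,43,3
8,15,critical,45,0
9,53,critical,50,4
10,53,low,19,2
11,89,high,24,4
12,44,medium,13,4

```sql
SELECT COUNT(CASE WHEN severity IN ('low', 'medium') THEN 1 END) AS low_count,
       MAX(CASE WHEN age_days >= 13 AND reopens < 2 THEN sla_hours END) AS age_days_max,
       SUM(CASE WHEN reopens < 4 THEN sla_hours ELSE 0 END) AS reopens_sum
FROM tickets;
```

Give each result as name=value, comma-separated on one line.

low_count=4, age_days_max=89, reopens_sum=366

[low_count: severity IN ('low', 'medium')]
ticket_id=2: ✓ → 1
ticket_id=3: ✗
ticket_id=4: ✗
ticket_id=5: ✗
ticket_id=6: ✗
ticket_id=7: ✓ → 1
ticket_id=8: ✗
ticket_id=9: ✗
ticket_id=10: ✓ → 1
ticket_id=11: ✗
ticket_id=12: ✓ → 1
low_count = COUNT(1, 1, 1, 1) = 4
—
[age_days_max: age_days >= 13 AND reopens < 2]
ticket_id=2: ✗
ticket_id=3: ✗
ticket_id=4: ✗
ticket_id=5: ✗
ticket_id=6: ✓ → 89
ticket_id=7: ✗
ticket_id=8: ✓ → 15
ticket_id=9: ✗
ticket_id=10: ✗
ticket_id=11: ✗
ticket_id=12: ✗
age_days_max = MAX(89, 15) = 89
—
[reopens_sum: reopens < 4]
ticket_id=2: ✓ → 13
ticket_id=3: ✓ → 82
ticket_id=4: ✓ → 55
ticket_id=5: ✗
ticket_id=6: ✓ → 89
ticket_id=7: ✓ → 59
ticket_id=8: ✓ → 15
ticket_id=9: ✗
ticket_id=10: ✓ → 53
ticket_id=11: ✗
ticket_id=12: ✗
reopens_sum = 13 + 82 + 55 + 89 + 59 + 15 + 53 = 366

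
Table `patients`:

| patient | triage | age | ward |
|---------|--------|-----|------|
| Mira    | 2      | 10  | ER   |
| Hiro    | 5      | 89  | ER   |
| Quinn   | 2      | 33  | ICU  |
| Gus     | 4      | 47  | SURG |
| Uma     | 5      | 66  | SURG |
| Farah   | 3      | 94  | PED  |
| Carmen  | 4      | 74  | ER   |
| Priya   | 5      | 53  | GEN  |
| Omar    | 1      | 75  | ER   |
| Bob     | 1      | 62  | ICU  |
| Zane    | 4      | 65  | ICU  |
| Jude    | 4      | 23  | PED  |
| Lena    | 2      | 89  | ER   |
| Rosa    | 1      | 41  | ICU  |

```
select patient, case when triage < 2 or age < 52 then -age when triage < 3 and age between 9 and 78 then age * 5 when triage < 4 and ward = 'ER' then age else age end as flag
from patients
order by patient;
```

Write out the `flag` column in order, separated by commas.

-62, 74, 94, -47, 89, -23, 89, -10, -75, 53, -33, -41, 66, 65

patient=Bob: triage < 2 or age < 52 → -62
patient=Carmen: ELSE → 74
patient=Farah: ELSE → 94
patient=Gus: triage < 2 or age < 52 → -47
patient=Hiro: ELSE → 89
patient=Jude: triage < 2 or age < 52 → -23
patient=Lena: triage < 4 and ward = 'ER' → 89
patient=Mira: triage < 2 or age < 52 → -10
patient=Omar: triage < 2 or age < 52 → -75
patient=Priya: ELSE → 53
patient=Quinn: triage < 2 or age < 52 → -33
patient=Rosa: triage < 2 or age < 52 → -41
patient=Uma: ELSE → 66
patient=Zane: ELSE → 65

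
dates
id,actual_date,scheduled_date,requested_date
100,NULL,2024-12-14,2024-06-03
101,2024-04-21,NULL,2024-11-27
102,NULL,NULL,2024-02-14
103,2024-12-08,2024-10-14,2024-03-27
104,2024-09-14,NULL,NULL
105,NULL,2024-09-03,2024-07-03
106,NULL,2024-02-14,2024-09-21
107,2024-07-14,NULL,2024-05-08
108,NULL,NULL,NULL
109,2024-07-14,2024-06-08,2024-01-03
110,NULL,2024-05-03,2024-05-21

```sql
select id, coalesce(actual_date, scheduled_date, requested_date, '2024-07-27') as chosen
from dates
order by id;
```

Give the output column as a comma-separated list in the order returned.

id=100: actual_date=NULL, scheduled_date=2024-12-14 → 2024-12-14
id=101: actual_date=2024-04-21 → 2024-04-21
id=102: actual_date=NULL, scheduled_date=NULL, requested_date=2024-02-14 → 2024-02-14
id=103: actual_date=2024-12-08 → 2024-12-08
id=104: actual_date=2024-09-14 → 2024-09-14
id=105: actual_date=NULL, scheduled_date=2024-09-03 → 2024-09-03
id=106: actual_date=NULL, scheduled_date=2024-02-14 → 2024-02-14
id=107: actual_date=2024-07-14 → 2024-07-14
id=108: actual_date=NULL, scheduled_date=NULL, requested_date=NULL, → literal 2024-07-27 → 2024-07-27
id=109: actual_date=2024-07-14 → 2024-07-14
id=110: actual_date=NULL, scheduled_date=2024-05-03 → 2024-05-03

2024-12-14, 2024-04-21, 2024-02-14, 2024-12-08, 2024-09-14, 2024-09-03, 2024-02-14, 2024-07-14, 2024-07-27, 2024-07-14, 2024-05-03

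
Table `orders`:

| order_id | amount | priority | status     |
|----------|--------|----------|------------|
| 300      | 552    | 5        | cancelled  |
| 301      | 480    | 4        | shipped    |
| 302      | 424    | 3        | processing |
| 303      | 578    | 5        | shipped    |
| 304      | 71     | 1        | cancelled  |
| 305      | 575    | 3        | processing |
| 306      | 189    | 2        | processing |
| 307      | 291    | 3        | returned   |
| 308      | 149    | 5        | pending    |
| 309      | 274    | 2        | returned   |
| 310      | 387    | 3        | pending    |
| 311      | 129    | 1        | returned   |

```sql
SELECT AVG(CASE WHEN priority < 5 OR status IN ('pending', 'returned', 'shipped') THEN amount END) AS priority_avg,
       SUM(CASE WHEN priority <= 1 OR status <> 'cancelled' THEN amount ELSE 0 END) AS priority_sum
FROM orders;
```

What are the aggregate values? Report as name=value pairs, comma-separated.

[priority_avg: priority < 5 OR status IN ('pending', 'returned', 'shipped')]
order_id=300: ✗
order_id=301: ✓ → 480
order_id=302: ✓ → 424
order_id=303: ✓ → 578
order_id=304: ✓ → 71
order_id=305: ✓ → 575
order_id=306: ✓ → 189
order_id=307: ✓ → 291
order_id=308: ✓ → 149
order_id=309: ✓ → 274
order_id=310: ✓ → 387
order_id=311: ✓ → 129
priority_avg = (480 + 424 + 578 + 71 + 575 + 189 + 291 + 149 + 274 + 387 + 129) / 11 = 322.4545454545
—
[priority_sum: priority <= 1 OR status <> 'cancelled']
order_id=300: ✗
order_id=301: ✓ → 480
order_id=302: ✓ → 424
order_id=303: ✓ → 578
order_id=304: ✓ → 71
order_id=305: ✓ → 575
order_id=306: ✓ → 189
order_id=307: ✓ → 291
order_id=308: ✓ → 149
order_id=309: ✓ → 274
order_id=310: ✓ → 387
order_id=311: ✓ → 129
priority_sum = 480 + 424 + 578 + 71 + 575 + 189 + 291 + 149 + 274 + 387 + 129 = 3547

priority_avg=322.4545454545, priority_sum=3547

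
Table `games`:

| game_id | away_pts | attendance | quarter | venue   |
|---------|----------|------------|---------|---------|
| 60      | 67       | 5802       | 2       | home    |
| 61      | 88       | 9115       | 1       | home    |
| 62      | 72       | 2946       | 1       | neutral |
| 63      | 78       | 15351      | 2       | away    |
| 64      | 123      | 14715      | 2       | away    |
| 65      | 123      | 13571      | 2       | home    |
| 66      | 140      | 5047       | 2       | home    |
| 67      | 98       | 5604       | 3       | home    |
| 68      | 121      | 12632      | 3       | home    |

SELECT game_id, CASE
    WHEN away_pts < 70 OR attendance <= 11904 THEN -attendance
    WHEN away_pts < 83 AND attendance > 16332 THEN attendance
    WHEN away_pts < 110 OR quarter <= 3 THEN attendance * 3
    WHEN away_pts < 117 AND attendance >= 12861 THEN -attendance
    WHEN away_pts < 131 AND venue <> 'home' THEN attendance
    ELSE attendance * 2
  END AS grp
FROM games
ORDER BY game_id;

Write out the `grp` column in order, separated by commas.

-5802, -9115, -2946, 46053, 44145, 40713, -5047, -5604, 37896

game_id=60: away_pts < 70 OR attendance <= 11904 → -5802
game_id=61: away_pts < 70 OR attendance <= 11904 → -9115
game_id=62: away_pts < 70 OR attendance <= 11904 → -2946
game_id=63: away_pts < 110 OR quarter <= 3 → 46053
game_id=64: away_pts < 110 OR quarter <= 3 → 44145
game_id=65: away_pts < 110 OR quarter <= 3 → 40713
game_id=66: away_pts < 70 OR attendance <= 11904 → -5047
game_id=67: away_pts < 70 OR attendance <= 11904 → -5604
game_id=68: away_pts < 110 OR quarter <= 3 → 37896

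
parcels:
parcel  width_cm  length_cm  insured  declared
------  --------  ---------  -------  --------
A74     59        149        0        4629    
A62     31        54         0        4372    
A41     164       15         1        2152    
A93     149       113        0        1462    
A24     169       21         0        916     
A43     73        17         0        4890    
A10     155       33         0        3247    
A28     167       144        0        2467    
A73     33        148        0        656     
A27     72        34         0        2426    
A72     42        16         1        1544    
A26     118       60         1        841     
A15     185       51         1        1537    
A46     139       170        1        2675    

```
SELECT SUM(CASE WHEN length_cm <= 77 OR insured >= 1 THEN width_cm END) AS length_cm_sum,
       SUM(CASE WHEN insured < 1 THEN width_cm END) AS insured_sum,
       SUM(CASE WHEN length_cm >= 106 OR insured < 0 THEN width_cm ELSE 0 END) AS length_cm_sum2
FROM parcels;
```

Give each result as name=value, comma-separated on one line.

length_cm_sum=1148, insured_sum=908, length_cm_sum2=547

[length_cm_sum: length_cm <= 77 OR insured >= 1]
parcel=A74: ✗
parcel=A62: ✓ → 31
parcel=A41: ✓ → 164
parcel=A93: ✗
parcel=A24: ✓ → 169
parcel=A43: ✓ → 73
parcel=A10: ✓ → 155
parcel=A28: ✗
parcel=A73: ✗
parcel=A27: ✓ → 72
parcel=A72: ✓ → 42
parcel=A26: ✓ → 118
parcel=A15: ✓ → 185
parcel=A46: ✓ → 139
length_cm_sum = 31 + 164 + 169 + 73 + 155 + 72 + 42 + 118 + 185 + 139 = 1148
—
[insured_sum: insured < 1]
parcel=A74: ✓ → 59
parcel=A62: ✓ → 31
parcel=A41: ✗
parcel=A93: ✓ → 149
parcel=A24: ✓ → 169
parcel=A43: ✓ → 73
parcel=A10: ✓ → 155
parcel=A28: ✓ → 167
parcel=A73: ✓ → 33
parcel=A27: ✓ → 72
parcel=A72: ✗
parcel=A26: ✗
parcel=A15: ✗
parcel=A46: ✗
insured_sum = 59 + 31 + 149 + 169 + 73 + 155 + 167 + 33 + 72 = 908
—
[length_cm_sum2: length_cm >= 106 OR insured < 0]
parcel=A74: ✓ → 59
parcel=A62: ✗
parcel=A41: ✗
parcel=A93: ✓ → 149
parcel=A24: ✗
parcel=A43: ✗
parcel=A10: ✗
parcel=A28: ✓ → 167
parcel=A73: ✓ → 33
parcel=A27: ✗
parcel=A72: ✗
parcel=A26: ✗
parcel=A15: ✗
parcel=A46: ✓ → 139
length_cm_sum2 = 59 + 149 + 167 + 33 + 139 = 547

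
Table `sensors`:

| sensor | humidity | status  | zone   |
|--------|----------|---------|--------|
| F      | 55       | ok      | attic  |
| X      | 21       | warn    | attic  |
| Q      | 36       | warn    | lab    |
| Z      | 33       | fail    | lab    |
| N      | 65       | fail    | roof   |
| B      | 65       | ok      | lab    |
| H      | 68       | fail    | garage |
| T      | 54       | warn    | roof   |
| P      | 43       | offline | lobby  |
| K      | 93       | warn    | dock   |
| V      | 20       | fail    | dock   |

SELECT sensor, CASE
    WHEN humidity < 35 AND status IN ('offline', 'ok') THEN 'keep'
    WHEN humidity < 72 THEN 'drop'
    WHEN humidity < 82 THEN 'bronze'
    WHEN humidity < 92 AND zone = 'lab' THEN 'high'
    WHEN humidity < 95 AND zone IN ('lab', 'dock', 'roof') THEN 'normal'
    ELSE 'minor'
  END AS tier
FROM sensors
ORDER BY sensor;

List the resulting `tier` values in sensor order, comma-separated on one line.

drop, drop, drop, normal, drop, drop, drop, drop, drop, drop, drop

sensor=B: humidity < 72 → drop
sensor=F: humidity < 72 → drop
sensor=H: humidity < 72 → drop
sensor=K: humidity < 95 AND zone IN ('lab', 'dock', 'roof') → normal
sensor=N: humidity < 72 → drop
sensor=P: humidity < 72 → drop
sensor=Q: humidity < 72 → drop
sensor=T: humidity < 72 → drop
sensor=V: humidity < 72 → drop
sensor=X: humidity < 72 → drop
sensor=Z: humidity < 72 → drop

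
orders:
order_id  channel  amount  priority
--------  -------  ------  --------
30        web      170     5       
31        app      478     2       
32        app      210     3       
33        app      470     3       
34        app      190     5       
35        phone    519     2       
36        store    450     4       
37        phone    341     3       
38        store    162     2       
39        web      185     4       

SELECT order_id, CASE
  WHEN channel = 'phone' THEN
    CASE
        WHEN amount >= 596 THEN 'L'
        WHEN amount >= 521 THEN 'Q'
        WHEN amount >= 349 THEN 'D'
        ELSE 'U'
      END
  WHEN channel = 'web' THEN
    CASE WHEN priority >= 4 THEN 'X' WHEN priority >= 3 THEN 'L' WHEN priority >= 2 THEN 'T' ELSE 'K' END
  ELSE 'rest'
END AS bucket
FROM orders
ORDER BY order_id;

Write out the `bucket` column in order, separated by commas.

X, rest, rest, rest, rest, D, rest, U, rest, X

order_id=30: channel='web' → inner[priority >= 4] → X
order_id=31: channel='app' → outer ELSE → rest
order_id=32: channel='app' → outer ELSE → rest
order_id=33: channel='app' → outer ELSE → rest
order_id=34: channel='app' → outer ELSE → rest
order_id=35: channel='phone' → inner[amount >= 349] → D
order_id=36: channel='store' → outer ELSE → rest
order_id=37: channel='phone' → inner[ELSE] → U
order_id=38: channel='store' → outer ELSE → rest
order_id=39: channel='web' → inner[priority >= 4] → X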